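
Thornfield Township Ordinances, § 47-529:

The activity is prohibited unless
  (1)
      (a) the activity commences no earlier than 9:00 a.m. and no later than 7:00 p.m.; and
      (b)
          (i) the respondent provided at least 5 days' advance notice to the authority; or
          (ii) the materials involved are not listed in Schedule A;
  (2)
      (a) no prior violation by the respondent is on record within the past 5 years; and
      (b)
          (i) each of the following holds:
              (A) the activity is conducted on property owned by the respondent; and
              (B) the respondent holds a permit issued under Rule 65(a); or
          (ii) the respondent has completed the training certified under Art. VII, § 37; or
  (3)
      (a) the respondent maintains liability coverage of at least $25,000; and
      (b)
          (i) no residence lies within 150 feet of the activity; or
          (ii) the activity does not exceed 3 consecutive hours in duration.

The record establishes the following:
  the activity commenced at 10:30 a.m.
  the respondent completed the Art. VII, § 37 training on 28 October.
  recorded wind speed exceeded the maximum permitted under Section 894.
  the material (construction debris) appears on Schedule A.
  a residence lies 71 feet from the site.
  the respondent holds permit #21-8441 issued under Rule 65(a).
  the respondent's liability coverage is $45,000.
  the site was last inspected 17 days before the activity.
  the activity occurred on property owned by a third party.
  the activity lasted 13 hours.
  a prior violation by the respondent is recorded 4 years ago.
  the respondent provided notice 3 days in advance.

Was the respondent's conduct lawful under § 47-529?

No — unlawful.

(a) start within hours — holds.
(i) ≥5 days' notice — fails.
(ii) not (Schedule A material) — fails.
(b): F OR F → false.
(1): T AND F → false.
(a) no prior violation — not satisfied.
(A) own property — fails.
(B) holds permit — holds.
(i): F AND T → false.
(ii) training certified — satisfied.
(b) = F OR T = true.
So (2) is not satisfied (F AND T).
(a) coverage ≥ $25,000 — satisfied.
(i) no residence in 150 ft — not met.
(ii) ≤ 3 hrs duration — not satisfied.
So (b) is not satisfied (F OR F).
(3): T AND F → false.
So Overall is not satisfied (F OR F OR F).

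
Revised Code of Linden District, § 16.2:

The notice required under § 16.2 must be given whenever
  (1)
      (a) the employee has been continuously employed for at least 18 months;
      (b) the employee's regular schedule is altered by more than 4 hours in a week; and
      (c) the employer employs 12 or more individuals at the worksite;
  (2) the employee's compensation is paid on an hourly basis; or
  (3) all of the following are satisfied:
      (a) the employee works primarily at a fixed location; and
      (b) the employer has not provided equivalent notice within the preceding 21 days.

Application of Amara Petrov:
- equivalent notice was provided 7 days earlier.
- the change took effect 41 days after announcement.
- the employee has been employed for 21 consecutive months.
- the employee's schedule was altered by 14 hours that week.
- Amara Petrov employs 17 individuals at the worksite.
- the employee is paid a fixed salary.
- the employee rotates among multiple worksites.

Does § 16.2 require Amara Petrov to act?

Yes — required.

(a) tenure ≥ 18 mo. — met.
(b) schedule shift > 4h — met.
(c) ≥ 12 at site — met.
(1) = T AND T AND T = true.
(2) hourly-paid — not met.
(a) fixed location — not satisfied.
(b) no recent notice — not met.
(3) = F AND F = false.
Overall: T OR F OR F → true.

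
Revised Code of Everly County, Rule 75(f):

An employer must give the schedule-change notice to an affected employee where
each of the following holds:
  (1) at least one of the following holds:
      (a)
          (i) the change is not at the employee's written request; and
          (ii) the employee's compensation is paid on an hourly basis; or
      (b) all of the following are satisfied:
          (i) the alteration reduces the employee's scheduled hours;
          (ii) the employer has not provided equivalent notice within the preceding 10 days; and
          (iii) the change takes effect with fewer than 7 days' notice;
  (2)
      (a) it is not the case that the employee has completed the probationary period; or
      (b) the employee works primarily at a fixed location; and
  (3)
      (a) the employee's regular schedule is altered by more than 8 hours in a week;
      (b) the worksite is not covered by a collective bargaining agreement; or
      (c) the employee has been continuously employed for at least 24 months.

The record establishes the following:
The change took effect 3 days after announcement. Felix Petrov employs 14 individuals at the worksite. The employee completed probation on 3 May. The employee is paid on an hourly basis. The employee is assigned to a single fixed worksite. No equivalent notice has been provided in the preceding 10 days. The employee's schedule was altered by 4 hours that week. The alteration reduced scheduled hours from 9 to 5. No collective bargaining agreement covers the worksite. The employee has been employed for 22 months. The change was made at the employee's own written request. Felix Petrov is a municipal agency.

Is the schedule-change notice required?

Yes — required.

(i) not employee-requested — not satisfied.
(ii) hourly-paid — holds.
(a): F AND T → false.
(i) hours reduced — holds.
(ii) no recent notice — met.
(iii) < 7 days' notice — satisfied.
So (b) is satisfied (T AND T AND T).
(1) = F OR T = true.
(a) not (past probation) — not met.
(b) fixed location — satisfied.
(2): F OR T → true.
(a) schedule shift > 8h — fails.
(b) no CBA — satisfied.
(c) tenure ≥ 24 mo. — fails.
(3) = F OR T OR F = true.
Overall = T AND T AND T = true.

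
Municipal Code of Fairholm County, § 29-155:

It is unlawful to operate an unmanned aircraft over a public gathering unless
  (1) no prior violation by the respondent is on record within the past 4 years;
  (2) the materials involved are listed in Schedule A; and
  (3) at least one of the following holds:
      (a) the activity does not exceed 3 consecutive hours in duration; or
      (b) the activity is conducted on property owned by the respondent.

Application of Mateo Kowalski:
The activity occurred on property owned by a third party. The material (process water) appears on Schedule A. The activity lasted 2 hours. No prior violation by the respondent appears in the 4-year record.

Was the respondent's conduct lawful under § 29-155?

(1) no prior violation — met.
(2) Schedule A material — satisfied.
(a) ≤ 3 hrs duration — satisfied.
(b) own property — fails.
(3): T OR F → true.
So Overall is satisfied (T AND T AND T).

Yes — lawful.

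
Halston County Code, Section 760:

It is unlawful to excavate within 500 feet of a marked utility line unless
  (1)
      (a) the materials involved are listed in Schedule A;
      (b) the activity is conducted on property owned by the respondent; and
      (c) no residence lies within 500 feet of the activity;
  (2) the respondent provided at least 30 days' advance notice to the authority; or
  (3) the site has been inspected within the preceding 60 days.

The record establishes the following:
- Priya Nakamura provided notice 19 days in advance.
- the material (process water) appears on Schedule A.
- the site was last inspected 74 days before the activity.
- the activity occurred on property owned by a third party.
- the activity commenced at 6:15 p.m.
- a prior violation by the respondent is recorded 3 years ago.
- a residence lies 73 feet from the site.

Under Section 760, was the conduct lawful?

(a) Schedule A material — holds.
(b) own property — fails.
(c) no residence in 500 ft — fails.
So (1) is not satisfied (T AND F AND F).
(2) ≥30 days' notice — not satisfied.
(3) site inspected — not satisfied.
So Overall is not satisfied (F OR F OR F).

No — unlawful.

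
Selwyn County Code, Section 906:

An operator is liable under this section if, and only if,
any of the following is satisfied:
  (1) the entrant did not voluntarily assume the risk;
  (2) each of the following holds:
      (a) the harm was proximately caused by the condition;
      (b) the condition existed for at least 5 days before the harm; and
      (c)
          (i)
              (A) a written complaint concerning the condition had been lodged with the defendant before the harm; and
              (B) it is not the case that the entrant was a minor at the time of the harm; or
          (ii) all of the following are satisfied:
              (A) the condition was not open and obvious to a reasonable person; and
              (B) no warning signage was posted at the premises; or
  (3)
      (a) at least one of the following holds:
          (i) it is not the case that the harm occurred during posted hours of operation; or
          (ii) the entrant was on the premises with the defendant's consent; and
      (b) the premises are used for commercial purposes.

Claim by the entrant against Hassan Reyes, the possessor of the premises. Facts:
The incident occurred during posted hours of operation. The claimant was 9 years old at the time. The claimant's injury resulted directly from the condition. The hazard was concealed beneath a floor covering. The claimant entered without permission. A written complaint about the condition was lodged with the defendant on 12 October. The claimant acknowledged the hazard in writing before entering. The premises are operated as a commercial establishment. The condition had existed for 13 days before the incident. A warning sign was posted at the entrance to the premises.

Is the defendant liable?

(1) no assumed risk — not satisfied.
(a) proximate cause — met.
(b) condition ≥5 days old — satisfied.
(A) complaint lodged — holds.
(B) not (entrant a minor) — not met.
So (i) is not satisfied (T AND F).
(A) not open/obvious — satisfied.
(B) no signage posted — not met.
So (ii) is not satisfied (T AND F).
So (c) is not satisfied (F OR F).
(2): T AND T AND F → false.
(i) not (during posted hours) — fails.
(ii) consent to enter — not satisfied.
(a): F OR F → false.
(b) commercial use — met.
(3) = F AND T = false.
So Overall is not satisfied (F OR F OR F).

No — not liable.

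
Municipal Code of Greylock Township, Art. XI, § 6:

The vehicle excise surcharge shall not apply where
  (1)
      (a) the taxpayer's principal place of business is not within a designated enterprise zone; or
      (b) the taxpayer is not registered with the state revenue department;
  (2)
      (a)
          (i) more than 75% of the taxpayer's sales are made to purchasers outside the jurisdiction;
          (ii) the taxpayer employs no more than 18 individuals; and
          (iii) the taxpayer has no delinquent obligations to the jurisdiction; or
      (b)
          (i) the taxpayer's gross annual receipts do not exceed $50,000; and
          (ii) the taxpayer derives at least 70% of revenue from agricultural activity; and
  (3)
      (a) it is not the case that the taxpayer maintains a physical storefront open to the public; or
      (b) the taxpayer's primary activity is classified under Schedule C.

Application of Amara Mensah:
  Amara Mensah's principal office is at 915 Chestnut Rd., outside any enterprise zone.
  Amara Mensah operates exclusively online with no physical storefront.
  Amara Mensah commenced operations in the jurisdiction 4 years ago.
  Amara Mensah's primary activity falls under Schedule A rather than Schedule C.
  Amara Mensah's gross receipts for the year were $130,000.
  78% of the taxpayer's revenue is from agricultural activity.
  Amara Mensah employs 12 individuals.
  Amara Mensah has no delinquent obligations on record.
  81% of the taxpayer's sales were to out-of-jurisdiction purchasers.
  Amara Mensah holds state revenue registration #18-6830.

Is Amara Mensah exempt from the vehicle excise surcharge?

Yes — exempt.

(a) not (in enterprise zone) — satisfied.
(b) not (state-registered) — not met.
(1): T OR F → true.
(i) >75% out-of-jur. sales — holds.
(ii) ≤ 18 employees — met.
(iii) no delinquency — satisfied.
So (a) is satisfied (T AND T AND T).
(i) receipts ≤ $50,000 — not met.
(ii) ≥70% agricultural — satisfied.
So (b) is not satisfied (F AND T).
So (2) is satisfied (T OR F).
(a) not (has storefront) — satisfied.
(b) Schedule C activity — fails.
So (3) is satisfied (T OR F).
So Overall is satisfied (T AND T AND T).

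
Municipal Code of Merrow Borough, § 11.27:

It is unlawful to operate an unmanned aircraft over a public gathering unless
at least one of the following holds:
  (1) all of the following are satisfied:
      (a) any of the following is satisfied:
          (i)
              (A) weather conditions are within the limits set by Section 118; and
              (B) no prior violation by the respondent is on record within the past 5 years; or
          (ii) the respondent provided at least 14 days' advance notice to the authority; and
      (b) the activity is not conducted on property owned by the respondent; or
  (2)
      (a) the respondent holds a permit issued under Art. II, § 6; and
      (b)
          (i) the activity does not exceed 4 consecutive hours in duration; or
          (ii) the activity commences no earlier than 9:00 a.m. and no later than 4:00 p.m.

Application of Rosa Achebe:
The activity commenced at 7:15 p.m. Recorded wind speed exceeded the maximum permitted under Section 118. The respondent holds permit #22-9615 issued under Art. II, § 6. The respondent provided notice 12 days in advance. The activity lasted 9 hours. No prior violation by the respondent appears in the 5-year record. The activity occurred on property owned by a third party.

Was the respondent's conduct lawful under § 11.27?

No — unlawful.

(A) weather ok — not satisfied.
(B) no prior violation — met.
(i) = F AND T = false.
(ii) ≥14 days' notice — not met.
(a): F OR F → false.
(b) not (own property) — satisfied.
(1) = F AND T = false.
(a) holds permit — met.
(i) ≤ 4 hrs duration — not satisfied.
(ii) start within hours — not met.
So (b) is not satisfied (F OR F).
(2) = T AND F = false.
Overall = F OR F = false.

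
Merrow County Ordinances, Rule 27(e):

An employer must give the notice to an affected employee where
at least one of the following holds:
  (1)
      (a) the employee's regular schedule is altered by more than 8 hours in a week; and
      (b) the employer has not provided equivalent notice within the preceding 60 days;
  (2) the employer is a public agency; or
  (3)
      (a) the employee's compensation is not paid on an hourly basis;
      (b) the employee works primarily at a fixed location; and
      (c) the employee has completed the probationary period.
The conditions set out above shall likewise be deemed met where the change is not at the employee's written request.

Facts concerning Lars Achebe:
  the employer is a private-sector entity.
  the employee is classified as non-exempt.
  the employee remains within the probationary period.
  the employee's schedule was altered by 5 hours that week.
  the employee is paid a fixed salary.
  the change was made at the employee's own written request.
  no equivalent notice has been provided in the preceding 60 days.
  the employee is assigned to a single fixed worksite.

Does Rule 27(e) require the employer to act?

(a) schedule shift > 8h — not satisfied.
(b) no recent notice — satisfied.
So (1) is not satisfied (F AND T).
(2) public agency — not met.
(a) not (hourly-paid) — satisfied.
(b) fixed location — satisfied.
(c) past probation — fails.
(3) = T AND T AND F = false.
So Overall is not satisfied (F OR F OR F).
Exception (not employee-requested) — not satisfied.
Result: main false OR exception false → false.

No — not required.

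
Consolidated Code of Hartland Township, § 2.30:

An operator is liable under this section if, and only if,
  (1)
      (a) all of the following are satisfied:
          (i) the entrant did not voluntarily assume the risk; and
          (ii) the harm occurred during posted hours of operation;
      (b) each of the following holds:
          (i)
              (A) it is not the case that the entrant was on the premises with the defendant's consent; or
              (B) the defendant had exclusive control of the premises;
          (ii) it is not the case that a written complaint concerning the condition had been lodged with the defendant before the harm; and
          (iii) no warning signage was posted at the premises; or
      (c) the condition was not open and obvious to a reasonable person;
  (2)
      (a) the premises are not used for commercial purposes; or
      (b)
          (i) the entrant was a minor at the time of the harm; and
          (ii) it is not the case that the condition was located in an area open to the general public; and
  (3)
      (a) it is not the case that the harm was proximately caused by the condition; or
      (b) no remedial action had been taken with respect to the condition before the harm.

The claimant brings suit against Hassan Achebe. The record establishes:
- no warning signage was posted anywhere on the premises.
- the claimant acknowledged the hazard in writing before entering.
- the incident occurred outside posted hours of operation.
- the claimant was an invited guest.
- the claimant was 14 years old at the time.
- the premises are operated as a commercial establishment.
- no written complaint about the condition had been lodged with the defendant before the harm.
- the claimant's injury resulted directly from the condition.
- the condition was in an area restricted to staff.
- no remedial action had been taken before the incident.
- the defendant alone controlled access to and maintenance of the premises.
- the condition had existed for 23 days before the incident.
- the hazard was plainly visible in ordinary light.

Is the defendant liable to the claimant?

Yes — liable.

(i) no assumed risk — not met.
(ii) during posted hours — not satisfied.
So (a) is not satisfied (F AND F).
(A) not (consent to enter) — not met.
(B) exclusive control — holds.
So (i) is satisfied (F OR T).
(ii) not (complaint lodged) — satisfied.
(iii) no signage posted — holds.
(b) = T AND T AND T = true.
(c) not open/obvious — not satisfied.
(1): F OR T OR F → true.
(a) not (commercial use) — not met.
(i) entrant a minor — met.
(ii) not (public area) — met.
(b) = T AND T = true.
(2) = F OR T = true.
(a) not (proximate cause) — fails.
(b) no remedial action — met.
So (3) is satisfied (F OR T).
Overall: T AND T AND T → true.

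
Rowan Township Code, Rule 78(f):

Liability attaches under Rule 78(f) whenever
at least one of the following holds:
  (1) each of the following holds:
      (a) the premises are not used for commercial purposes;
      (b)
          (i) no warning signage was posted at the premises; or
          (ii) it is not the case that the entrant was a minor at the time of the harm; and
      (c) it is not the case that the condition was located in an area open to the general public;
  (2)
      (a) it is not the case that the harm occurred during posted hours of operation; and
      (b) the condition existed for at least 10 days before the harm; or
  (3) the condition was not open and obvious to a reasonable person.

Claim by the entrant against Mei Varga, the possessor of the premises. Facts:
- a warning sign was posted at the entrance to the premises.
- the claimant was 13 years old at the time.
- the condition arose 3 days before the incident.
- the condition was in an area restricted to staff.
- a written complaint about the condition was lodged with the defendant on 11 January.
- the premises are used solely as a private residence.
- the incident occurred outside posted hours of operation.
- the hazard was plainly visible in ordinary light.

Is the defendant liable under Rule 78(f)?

No — not liable.

(a) not (commercial use) — satisfied.
(i) no signage posted — fails.
(ii) not (entrant a minor) — fails.
(b): F OR F → false.
(c) not (public area) — satisfied.
(1): T AND F AND T → false.
(a) not (during posted hours) — met.
(b) condition ≥10 days old — not met.
(2): T AND F → false.
(3) not open/obvious — not satisfied.
So Overall is not satisfied (F OR F OR F).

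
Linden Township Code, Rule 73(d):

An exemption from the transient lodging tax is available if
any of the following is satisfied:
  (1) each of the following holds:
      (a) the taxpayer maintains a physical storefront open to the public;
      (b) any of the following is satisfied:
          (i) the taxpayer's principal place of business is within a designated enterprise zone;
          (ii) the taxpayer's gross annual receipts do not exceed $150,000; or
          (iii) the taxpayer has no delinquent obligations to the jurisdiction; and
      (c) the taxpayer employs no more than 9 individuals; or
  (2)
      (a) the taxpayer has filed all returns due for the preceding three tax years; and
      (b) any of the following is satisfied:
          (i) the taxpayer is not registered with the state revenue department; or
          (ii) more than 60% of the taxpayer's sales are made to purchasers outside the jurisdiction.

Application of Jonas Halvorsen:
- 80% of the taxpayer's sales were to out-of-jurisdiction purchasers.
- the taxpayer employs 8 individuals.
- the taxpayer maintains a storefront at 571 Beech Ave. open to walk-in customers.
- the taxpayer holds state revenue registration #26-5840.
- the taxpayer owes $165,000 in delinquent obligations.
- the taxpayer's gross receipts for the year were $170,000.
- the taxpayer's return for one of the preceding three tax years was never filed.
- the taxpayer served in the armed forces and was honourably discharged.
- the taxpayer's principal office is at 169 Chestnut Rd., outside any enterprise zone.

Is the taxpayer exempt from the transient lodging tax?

No — not exempt.

(a) has storefront — satisfied.
(i) in enterprise zone — not satisfied.
(ii) receipts ≤ $150,000 — not satisfied.
(iii) no delinquency — not met.
So (b) is not satisfied (F OR F OR F).
(c) ≤ 9 employees — satisfied.
So (1) is not satisfied (T AND F AND T).
(a) returns current — not met.
(i) not (state-registered) — not met.
(ii) >60% out-of-jur. sales — met.
(b): F OR T → true.
(2) = F AND T = false.
Overall = F OR F = false.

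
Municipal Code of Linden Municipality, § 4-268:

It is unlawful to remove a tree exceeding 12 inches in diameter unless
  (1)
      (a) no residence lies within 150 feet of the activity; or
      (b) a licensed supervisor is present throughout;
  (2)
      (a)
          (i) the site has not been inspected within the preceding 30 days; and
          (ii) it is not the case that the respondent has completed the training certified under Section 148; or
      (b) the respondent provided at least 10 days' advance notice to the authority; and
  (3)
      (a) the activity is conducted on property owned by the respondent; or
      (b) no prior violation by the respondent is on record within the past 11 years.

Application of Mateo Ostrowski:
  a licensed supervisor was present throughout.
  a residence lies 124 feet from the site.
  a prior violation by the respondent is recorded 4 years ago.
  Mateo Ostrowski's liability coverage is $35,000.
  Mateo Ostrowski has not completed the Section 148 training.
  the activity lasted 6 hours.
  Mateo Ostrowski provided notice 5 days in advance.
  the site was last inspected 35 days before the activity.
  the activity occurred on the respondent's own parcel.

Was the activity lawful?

(a) no residence in 150 ft — not satisfied.
(b) supervisor present — satisfied.
So (1) is satisfied (F OR T).
(i) not (site inspected) — holds.
(ii) not (training certified) — satisfied.
So (a) is satisfied (T AND T).
(b) ≥10 days' notice — not met.
(2): T OR F → true.
(a) own property — holds.
(b) no prior violation — fails.
(3): T OR F → true.
Overall = T AND T AND T = true.

Yes — lawful.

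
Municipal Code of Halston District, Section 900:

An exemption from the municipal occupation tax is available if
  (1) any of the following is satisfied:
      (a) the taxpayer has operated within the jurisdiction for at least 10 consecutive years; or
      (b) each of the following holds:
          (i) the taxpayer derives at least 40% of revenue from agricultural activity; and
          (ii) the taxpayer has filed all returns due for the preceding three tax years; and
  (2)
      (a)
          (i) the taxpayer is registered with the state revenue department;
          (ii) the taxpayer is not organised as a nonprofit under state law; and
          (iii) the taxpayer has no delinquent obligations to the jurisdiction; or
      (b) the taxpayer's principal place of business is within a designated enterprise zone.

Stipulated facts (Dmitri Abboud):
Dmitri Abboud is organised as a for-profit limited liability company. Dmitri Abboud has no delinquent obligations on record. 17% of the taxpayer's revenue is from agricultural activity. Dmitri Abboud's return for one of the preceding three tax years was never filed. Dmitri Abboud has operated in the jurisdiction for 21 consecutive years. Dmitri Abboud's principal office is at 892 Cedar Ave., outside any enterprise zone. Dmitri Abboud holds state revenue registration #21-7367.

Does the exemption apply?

Yes — exempt.

(a) ≥ 10 yrs in jurisdiction — met.
(i) ≥40% agricultural — not satisfied.
(ii) returns current — not satisfied.
(b) = F AND F = false.
(1): T OR F → true.
(i) state-registered — met.
(ii) not (nonprofit) — met.
(iii) no delinquency — holds.
(a): T AND T AND T → true.
(b) in enterprise zone — not satisfied.
(2) = T OR F = true.
Overall: T AND T → true.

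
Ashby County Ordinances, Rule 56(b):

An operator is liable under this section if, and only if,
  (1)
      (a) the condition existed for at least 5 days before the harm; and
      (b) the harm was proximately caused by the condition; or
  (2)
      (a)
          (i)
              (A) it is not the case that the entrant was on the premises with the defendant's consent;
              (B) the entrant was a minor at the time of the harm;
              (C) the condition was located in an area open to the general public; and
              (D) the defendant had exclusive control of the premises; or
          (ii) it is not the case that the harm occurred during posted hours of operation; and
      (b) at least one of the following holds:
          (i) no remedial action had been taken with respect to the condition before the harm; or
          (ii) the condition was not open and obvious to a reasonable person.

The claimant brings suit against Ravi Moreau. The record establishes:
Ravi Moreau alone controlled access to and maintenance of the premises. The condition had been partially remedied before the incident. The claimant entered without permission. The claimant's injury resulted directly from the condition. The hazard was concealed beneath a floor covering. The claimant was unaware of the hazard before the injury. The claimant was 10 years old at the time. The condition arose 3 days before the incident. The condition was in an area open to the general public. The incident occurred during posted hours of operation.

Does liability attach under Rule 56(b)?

Yes — liable.

(a) condition ≥5 days old — fails.
(b) proximate cause — holds.
(1) = F AND T = false.
(A) not (consent to enter) — met.
(B) entrant a minor — met.
(C) public area — holds.
(D) exclusive control — satisfied.
(i) = T AND T AND T AND T = true.
(ii) not (during posted hours) — fails.
(a) = T OR F = true.
(i) no remedial action — not met.
(ii) not open/obvious — holds.
(b): F OR T → true.
So (2) is satisfied (T AND T).
Overall: F OR T → true.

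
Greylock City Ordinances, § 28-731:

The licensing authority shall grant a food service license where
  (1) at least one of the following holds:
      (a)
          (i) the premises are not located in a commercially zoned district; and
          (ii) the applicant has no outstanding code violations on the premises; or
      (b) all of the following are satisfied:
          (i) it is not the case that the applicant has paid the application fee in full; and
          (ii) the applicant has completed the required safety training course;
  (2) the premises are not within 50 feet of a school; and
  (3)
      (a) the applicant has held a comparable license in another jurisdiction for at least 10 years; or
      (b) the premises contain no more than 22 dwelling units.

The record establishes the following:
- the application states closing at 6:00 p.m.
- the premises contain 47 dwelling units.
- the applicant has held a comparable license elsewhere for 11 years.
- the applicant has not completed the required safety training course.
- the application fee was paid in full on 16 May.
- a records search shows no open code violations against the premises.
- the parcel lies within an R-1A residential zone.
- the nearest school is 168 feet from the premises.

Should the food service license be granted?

Yes — granted.

(i) not (commercially zoned) — met.
(ii) no code violations — satisfied.
(a): T AND T → true.
(i) not (fee paid) — not satisfied.
(ii) safety training — fails.
(b): F AND F → false.
So (1) is satisfied (T OR F).
(2) ≥50 ft from school — satisfied.
(a) prior license ≥ 10 yr — holds.
(b) ≤ 22 units — not met.
So (3) is satisfied (T OR F).
So Overall is satisfied (T AND T AND T).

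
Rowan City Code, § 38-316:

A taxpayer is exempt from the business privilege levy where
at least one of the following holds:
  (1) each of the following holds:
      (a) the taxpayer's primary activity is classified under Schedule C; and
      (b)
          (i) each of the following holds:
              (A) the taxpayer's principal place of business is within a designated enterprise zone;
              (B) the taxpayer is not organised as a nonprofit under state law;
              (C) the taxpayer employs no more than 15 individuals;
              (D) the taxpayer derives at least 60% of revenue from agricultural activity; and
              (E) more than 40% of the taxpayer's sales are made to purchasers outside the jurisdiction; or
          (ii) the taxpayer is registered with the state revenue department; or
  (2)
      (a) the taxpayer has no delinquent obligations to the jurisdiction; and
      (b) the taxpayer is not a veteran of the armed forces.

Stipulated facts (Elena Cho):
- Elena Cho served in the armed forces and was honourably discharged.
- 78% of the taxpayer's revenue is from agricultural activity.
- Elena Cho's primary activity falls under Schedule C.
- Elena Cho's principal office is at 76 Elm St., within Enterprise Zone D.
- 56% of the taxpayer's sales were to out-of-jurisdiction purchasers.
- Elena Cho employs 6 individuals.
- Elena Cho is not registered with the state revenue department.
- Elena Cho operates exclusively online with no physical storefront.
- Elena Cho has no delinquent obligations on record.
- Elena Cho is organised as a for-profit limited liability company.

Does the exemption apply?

Yes — exempt.

(a) Schedule C activity — holds.
(A) in enterprise zone — met.
(B) not (nonprofit) — met.
(C) ≤ 15 employees — holds.
(D) ≥60% agricultural — met.
(E) >40% out-of-jur. sales — holds.
(i) = T AND T AND T AND T AND T = true.
(ii) state-registered — not met.
(b): T OR F → true.
(1) = T AND T = true.
(a) no delinquency — met.
(b) not (veteran) — not met.
(2): T AND F → false.
So Overall is satisfied (T OR F).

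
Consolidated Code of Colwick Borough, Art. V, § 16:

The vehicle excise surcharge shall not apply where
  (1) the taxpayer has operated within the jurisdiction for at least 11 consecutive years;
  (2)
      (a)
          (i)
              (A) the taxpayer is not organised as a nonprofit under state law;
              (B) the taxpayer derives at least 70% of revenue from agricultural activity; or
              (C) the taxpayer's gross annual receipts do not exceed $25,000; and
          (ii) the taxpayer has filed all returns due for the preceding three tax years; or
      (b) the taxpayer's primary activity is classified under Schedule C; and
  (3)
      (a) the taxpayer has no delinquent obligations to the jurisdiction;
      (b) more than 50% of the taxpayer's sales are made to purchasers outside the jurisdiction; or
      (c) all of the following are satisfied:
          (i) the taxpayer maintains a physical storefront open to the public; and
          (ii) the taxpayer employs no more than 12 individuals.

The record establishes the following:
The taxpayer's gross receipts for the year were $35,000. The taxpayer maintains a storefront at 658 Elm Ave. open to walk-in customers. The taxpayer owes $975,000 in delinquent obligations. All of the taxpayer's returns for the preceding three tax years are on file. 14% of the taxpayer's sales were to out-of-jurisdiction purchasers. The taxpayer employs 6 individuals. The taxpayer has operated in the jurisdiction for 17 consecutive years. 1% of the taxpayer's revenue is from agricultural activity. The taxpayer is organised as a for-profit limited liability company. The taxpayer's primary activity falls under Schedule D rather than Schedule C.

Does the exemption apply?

(1) ≥ 11 yrs in jurisdiction — holds.
(A) not (nonprofit) — met.
(B) ≥70% agricultural — fails.
(C) receipts ≤ $25,000 — not met.
(i) = T OR F OR F = true.
(ii) returns current — holds.
So (a) is satisfied (T AND T).
(b) Schedule C activity — fails.
So (2) is satisfied (T OR F).
(a) no delinquency — not satisfied.
(b) >50% out-of-jur. sales — fails.
(i) has storefront — satisfied.
(ii) ≤ 12 employees — holds.
(c) = T AND T = true.
(3): F OR F OR T → true.
Overall = T AND T AND T = true.

Yes — exempt.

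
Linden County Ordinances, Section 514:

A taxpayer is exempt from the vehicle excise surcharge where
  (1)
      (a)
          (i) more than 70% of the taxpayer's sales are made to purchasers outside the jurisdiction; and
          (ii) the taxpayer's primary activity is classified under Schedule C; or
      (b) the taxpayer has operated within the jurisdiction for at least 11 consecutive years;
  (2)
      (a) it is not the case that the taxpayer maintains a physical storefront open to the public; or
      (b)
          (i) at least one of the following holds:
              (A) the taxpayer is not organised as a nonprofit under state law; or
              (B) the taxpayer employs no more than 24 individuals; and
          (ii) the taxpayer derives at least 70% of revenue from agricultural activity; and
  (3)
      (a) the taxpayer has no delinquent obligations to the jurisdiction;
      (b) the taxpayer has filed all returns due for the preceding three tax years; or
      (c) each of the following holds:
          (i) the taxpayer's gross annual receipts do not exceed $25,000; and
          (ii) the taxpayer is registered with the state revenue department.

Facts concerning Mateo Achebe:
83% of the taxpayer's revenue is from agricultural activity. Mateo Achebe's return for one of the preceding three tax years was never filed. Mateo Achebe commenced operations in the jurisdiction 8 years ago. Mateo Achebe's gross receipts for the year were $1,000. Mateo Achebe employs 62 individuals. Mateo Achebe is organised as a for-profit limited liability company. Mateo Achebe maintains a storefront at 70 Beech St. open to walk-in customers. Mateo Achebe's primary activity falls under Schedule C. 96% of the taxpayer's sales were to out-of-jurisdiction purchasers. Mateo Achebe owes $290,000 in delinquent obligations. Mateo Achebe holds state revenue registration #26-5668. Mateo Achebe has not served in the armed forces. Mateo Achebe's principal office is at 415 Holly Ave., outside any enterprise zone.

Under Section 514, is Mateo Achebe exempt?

(i) >70% out-of-jur. sales — holds.
(ii) Schedule C activity — holds.
(a) = T AND T = true.
(b) ≥ 11 yrs in jurisdiction — not met.
(1): T OR F → true.
(a) not (has storefront) — fails.
(A) not (nonprofit) — holds.
(B) ≤ 24 employees — not satisfied.
(i) = T OR F = true.
(ii) ≥70% agricultural — satisfied.
So (b) is satisfied (T AND T).
So (2) is satisfied (F OR T).
(a) no delinquency — not satisfied.
(b) returns current — not satisfied.
(i) receipts ≤ $25,000 — satisfied.
(ii) state-registered — met.
(c): T AND T → true.
(3) = F OR F OR T = true.
Overall = T AND T AND T = true.

Yes — exempt.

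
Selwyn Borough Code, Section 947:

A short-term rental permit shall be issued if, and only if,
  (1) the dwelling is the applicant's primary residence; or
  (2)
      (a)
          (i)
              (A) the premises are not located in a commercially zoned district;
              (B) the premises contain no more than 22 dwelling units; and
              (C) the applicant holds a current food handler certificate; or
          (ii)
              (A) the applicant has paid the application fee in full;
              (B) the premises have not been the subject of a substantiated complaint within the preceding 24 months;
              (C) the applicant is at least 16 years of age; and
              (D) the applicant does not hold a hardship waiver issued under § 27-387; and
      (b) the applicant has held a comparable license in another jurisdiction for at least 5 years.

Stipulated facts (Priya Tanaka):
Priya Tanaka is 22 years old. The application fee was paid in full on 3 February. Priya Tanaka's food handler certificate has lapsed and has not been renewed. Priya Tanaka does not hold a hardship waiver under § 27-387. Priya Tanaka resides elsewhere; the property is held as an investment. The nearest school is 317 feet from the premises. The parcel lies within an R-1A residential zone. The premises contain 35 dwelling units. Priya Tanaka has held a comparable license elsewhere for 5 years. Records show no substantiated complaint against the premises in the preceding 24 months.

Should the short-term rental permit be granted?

Yes — granted.

(1) primary residence — not satisfied.
(A) not (commercially zoned) — satisfied.
(B) ≤ 22 units — not met.
(C) food handler cert. — fails.
(i): T AND F AND F → false.
(A) fee paid — holds.
(B) no complaint in 24 mo. — met.
(C) age ≥ 16 — holds.
(D) not (hardship waiver) — holds.
(ii) = T AND T AND T AND T = true.
(a) = F OR T = true.
(b) prior license ≥ 5 yr — met.
(2): T AND T → true.
Overall: F OR T → true.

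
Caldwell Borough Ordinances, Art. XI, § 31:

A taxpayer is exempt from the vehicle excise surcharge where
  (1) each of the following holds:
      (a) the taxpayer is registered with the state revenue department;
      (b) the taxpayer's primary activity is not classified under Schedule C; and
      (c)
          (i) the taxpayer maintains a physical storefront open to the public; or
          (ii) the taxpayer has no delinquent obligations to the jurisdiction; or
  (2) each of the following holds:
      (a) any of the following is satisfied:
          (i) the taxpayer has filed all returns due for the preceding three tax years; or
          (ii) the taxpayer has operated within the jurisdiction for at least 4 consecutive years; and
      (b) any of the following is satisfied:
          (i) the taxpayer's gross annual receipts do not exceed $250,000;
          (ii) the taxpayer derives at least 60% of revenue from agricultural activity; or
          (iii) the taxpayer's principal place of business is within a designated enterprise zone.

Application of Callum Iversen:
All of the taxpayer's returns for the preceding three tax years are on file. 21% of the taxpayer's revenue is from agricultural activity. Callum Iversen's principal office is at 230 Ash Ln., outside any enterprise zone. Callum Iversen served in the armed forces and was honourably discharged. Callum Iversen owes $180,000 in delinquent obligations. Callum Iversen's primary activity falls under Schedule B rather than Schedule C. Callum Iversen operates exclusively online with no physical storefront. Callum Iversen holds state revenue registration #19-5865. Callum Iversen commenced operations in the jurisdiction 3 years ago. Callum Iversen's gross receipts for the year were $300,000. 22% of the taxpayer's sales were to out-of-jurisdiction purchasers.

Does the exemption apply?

(a) state-registered — met.
(b) not (Schedule C activity) — holds.
(i) has storefront — fails.
(ii) no delinquency — not met.
So (c) is not satisfied (F OR F).
(1) = T AND T AND F = false.
(i) returns current — holds.
(ii) ≥ 4 yrs in jurisdiction — not satisfied.
(a) = T OR F = true.
(i) receipts ≤ $250,000 — not satisfied.
(ii) ≥60% agricultural — fails.
(iii) in enterprise zone — not met.
So (b) is not satisfied (F OR F OR F).
(2): T AND F → false.
So Overall is not satisfied (F OR F).

No — not exempt.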